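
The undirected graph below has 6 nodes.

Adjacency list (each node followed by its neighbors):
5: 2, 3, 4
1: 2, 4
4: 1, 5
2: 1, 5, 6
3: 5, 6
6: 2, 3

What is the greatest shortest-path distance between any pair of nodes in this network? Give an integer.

3

Eccentricity of each node (its greatest distance to any other): 1:3, 2:2, 3:3, 4:3, 5:2, 6:3.
The maximum eccentricity is 3, realized for instance by the pair 6–4 via 6 – 2 – 5 – 4. So the diameter is 3.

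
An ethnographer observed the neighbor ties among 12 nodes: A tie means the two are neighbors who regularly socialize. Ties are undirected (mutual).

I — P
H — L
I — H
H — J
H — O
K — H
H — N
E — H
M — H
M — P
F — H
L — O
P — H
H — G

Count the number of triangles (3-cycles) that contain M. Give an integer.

1

M's neighbors: H and P.
Neighbor pairs that are themselves tied: M–H–P. Each forms one triangle with M, for 1 in total.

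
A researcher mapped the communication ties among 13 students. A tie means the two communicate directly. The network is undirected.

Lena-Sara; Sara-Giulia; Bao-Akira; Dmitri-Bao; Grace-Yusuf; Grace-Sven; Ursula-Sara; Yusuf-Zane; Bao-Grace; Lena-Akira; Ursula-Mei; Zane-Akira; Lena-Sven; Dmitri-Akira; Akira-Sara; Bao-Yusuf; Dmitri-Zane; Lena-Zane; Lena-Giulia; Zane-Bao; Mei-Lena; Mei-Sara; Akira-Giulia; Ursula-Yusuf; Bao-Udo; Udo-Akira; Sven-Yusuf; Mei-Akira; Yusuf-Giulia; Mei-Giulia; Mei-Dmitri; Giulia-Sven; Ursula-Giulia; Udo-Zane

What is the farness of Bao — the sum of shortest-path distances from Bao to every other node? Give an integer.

18

Distances from Bao: Akira:1, Dmitri:1, Giulia:2, Grace:1, Lena:2, Mei:2, Sara:2, Sven:2, Udo:1, Ursula:2, Yusuf:1, Zane:1.
Sum = 1 + 1 + 2 + 1 + 2 + 2 + 2 + 2 + 1 + 2 + 1 + 1 = 18.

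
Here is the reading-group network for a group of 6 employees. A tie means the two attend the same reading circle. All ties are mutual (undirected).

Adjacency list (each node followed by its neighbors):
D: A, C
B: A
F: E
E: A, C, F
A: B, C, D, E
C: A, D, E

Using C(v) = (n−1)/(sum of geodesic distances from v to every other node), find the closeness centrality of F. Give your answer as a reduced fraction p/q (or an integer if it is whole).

Distances from F: A:2, B:3, C:2, D:3, E:1. Sum = 11.
n = 6, so closeness = 5/11.

5/11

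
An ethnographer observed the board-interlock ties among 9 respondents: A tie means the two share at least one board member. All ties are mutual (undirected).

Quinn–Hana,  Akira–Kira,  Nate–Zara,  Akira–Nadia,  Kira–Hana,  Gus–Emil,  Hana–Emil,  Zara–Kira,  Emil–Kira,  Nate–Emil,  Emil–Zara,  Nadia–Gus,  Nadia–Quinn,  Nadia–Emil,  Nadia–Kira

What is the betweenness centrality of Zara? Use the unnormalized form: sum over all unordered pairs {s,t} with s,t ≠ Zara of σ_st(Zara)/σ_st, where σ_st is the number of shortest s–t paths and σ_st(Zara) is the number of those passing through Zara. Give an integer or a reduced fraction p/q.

Pairs whose geodesics pass through Zara — Nate–Akira: 1/3; Nate–Kira: 1/2.
All other pairs contribute 0.
Summing the contributions gives betweenness(Zara) = 5/6.

5/6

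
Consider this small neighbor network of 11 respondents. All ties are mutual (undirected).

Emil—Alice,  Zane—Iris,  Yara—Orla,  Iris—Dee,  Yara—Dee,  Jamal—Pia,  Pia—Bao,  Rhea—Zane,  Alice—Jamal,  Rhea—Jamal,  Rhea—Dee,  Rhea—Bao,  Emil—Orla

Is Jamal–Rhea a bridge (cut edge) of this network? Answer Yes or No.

Even without that edge, Jamal still reaches Rhea via Jamal – Pia – Bao – Rhea, so the network stays connected. Not a bridge.

No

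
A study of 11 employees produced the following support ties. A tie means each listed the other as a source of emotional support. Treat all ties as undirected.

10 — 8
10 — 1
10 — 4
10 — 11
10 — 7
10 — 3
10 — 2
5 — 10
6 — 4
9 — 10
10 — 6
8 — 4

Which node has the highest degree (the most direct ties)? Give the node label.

10

Degrees — 1:1, 2:1, 3:1, 4:3, 5:1, 6:2, 7:1, 8:2, 9:1, 10:10, 11:1.
The maximum is 10, attained only by 10.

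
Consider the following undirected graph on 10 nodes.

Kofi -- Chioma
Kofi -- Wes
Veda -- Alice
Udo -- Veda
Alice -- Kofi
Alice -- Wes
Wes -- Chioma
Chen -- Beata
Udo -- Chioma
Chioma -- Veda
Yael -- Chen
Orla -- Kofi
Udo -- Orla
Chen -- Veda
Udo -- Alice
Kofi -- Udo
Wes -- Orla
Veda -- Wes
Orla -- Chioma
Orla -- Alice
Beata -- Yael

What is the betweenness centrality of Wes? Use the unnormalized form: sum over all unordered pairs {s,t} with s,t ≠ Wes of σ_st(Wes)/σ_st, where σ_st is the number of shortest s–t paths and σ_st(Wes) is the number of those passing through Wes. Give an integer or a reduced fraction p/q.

Pairs whose geodesics pass through Wes — Orla–Veda: 1/4; Orla–Yael: 1/4; Orla–Beata: 1/4; Orla–Chen: 1/4; Kofi–Veda: 1/4; Kofi–Yael: 1/4; Kofi–Beata: 1/4; Kofi–Chen: 1/4; Chioma–Alice: 1/5.
All other pairs contribute 0.
Summing the contributions gives betweenness(Wes) = 11/5.

11/5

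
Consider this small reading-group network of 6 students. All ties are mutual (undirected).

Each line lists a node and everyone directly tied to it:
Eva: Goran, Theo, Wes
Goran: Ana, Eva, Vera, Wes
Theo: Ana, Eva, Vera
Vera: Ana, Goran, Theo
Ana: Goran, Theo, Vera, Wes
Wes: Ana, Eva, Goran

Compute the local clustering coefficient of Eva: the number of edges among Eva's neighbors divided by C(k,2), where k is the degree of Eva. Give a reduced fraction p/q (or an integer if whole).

Eva's neighbors: Goran, Theo, and Wes (k = 3).
Possible neighbor pairs: C(3,2) = 3. Edges among them: Goran–Wes → e = 1.
Clustering(Eva) = 1/3.

1/3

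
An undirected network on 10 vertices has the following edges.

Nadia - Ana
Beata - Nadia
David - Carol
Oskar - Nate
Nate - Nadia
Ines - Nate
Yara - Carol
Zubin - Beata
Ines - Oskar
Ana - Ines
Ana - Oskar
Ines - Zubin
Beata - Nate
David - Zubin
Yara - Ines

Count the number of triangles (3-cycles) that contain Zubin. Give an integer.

Zubin's neighbors are Beata, David, and Ines, but none of them are tied to each other, so no triangle contains Zubin.

0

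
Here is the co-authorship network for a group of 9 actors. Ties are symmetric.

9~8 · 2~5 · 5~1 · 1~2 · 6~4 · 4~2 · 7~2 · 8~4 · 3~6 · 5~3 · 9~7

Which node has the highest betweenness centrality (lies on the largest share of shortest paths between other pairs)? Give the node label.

Unnormalized betweenness of each node: 1:0, 2:12, 3:3/2, 4:9, 5:4, 6:5/2, 7:7/2, 8:5/2, 9:1.
2 has the largest value, 12, making it the main broker — the node through which the most shortest paths run.

2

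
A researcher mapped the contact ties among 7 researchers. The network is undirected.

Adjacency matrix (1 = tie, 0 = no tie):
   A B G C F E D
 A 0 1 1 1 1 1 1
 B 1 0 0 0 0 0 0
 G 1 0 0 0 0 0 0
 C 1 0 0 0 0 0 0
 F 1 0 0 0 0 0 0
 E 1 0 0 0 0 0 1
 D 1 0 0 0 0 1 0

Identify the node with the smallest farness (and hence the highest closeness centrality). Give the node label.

A

Farness (sum of distances to all others) for each node — A:6, B:11, C:11, D:10, E:10, F:11, G:11.
The smallest farness is 6, for A, so A has the highest closeness.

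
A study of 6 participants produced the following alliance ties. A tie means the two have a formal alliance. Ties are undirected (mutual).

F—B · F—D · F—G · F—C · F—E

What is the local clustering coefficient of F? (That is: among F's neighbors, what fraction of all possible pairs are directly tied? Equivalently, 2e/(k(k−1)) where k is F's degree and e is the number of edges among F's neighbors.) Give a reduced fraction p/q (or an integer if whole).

F's neighbors: B, C, D, E, and G (k = 5).
Possible neighbor pairs: C(5,2) = 10. Edges among them: none → e = 0.
Clustering(F) = 0/10 = 0.

0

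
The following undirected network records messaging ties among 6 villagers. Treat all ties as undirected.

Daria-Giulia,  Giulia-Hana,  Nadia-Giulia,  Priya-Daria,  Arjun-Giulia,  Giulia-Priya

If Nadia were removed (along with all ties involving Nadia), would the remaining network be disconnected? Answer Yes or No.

Even without Nadia, every remaining node can still reach every other (the residual graph is connected), so Nadia is not a cut vertex.

No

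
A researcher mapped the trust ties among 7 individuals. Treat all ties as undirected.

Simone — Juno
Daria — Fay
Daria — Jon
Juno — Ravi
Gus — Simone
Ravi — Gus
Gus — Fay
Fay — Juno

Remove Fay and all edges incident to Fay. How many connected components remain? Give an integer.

Without Fay, the remaining ties split the others into: {Daria, Jon}; {Gus, Juno, Ravi, Simone}.
That's 2 separate components.

2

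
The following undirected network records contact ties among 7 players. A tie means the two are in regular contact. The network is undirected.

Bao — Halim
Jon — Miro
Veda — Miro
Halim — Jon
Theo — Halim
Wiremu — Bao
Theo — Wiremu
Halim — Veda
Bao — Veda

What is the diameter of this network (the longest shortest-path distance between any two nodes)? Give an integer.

Eccentricity of each node (its greatest distance to any other): Bao:2, Halim:2, Jon:3, Miro:3, Theo:3, Veda:2, Wiremu:3.
The maximum eccentricity is 3, realized for instance by the pair Miro–Wiremu via Miro – Veda – Bao – Wiremu. So the diameter is 3.

3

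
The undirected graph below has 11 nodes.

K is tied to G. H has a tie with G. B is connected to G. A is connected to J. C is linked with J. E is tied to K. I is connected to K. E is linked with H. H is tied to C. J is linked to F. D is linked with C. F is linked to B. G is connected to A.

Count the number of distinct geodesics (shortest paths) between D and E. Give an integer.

The shortest distance is 3, and the only length-3 path is D–C–H–E. So there is exactly 1 shortest path.

1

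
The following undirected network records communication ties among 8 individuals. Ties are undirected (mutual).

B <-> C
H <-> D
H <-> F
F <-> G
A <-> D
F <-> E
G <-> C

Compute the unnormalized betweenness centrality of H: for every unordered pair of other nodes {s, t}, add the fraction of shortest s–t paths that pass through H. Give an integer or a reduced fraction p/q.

10

Pairs whose geodesics pass through H — D–B: 1; D–E: 1; D–G: 1; D–F: 1; D–C: 1; B–A: 1; A–E: 1; A–G: 1; A–F: 1; A–C: 1.
All other pairs contribute 0.
Summing the contributions gives betweenness(H) = 10.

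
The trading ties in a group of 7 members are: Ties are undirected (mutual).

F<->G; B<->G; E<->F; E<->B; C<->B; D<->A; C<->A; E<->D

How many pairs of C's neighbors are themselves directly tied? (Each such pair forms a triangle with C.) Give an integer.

C's neighbors are A and B, but none of them are tied to each other, so no triangle contains C.

0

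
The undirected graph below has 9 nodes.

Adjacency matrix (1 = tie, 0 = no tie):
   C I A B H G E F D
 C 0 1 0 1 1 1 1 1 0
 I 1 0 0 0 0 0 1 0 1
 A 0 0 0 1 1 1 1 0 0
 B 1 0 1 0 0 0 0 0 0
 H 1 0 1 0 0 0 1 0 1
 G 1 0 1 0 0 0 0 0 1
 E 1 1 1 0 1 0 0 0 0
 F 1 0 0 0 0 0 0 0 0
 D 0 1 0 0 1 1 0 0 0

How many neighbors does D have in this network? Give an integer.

D is directly tied to G, H, and I. That is 3 neighbors, so the degree of D is 3.

3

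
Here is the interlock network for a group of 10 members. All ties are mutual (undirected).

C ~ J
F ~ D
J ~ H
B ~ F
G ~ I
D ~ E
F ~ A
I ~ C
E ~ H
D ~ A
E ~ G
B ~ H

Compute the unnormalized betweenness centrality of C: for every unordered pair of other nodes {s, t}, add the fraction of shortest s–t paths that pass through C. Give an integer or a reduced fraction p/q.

Pairs whose geodesics pass through C — J–I: 1; J–G: 1/2; I–B: 1/2; I–H: 1/2.
All other pairs contribute 0.
Summing the contributions gives betweenness(C) = 5/2.

5/2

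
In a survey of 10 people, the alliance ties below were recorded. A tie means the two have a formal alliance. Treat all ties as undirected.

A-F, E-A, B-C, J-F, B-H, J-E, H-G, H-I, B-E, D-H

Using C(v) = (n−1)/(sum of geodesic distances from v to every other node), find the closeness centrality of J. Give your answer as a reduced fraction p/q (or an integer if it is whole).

Distances from J: A:2, B:2, C:3, D:4, E:1, F:1, G:4, H:3, I:4. Sum = 24.
n = 10, so closeness = 9/24 = 3/8.

3/8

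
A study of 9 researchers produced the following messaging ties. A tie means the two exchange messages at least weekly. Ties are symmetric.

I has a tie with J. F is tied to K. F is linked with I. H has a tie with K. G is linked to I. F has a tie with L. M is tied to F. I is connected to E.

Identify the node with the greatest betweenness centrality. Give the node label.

Unnormalized betweenness of each node: E:0, F:21, G:0, H:0, I:18, J:0, K:7, L:0, M:0.
F has the largest value, 21, making it the main broker — the node through which the most shortest paths run.

F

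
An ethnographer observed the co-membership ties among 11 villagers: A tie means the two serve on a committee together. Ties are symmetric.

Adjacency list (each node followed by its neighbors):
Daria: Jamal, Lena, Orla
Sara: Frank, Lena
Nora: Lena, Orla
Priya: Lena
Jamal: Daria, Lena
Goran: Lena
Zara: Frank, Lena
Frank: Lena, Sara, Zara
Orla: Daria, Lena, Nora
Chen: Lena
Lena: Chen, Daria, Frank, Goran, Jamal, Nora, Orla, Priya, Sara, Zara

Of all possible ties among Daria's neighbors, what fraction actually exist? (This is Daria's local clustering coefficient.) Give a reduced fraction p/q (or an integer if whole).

Daria's neighbors: Jamal, Lena, and Orla (k = 3).
Possible neighbor pairs: C(3,2) = 3. Edges among them: Jamal–Lena, Lena–Orla → e = 2.
Clustering(Daria) = 2/3.

2/3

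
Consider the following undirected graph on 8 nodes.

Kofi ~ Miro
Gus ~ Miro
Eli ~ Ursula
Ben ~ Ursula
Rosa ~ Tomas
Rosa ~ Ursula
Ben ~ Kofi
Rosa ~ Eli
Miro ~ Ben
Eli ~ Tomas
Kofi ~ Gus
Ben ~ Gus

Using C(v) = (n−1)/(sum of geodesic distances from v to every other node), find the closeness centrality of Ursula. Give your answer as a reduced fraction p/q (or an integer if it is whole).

Distances from Ursula: Ben:1, Eli:1, Gus:2, Kofi:2, Miro:2, Rosa:1, Tomas:2. Sum = 11.
n = 8, so closeness = 7/11.

7/11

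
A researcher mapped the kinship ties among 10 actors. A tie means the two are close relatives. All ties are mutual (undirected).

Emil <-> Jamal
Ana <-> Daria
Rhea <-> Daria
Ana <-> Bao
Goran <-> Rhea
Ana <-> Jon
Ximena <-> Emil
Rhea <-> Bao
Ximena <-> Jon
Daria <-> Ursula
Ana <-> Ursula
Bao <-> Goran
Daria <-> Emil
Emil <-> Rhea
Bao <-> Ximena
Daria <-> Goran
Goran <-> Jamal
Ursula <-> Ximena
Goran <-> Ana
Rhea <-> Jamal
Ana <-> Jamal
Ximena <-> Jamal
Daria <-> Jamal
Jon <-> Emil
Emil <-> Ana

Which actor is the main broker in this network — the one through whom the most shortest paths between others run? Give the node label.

Ana

Unnormalized betweenness of each node: Ana:17/3, Bao:37/30, Daria:157/60, Emil:29/10, Goran:47/60, Jamal:109/60, Jon:1/5, Rhea:7/6, Ursula:8/15, Ximena:37/12.
Ana has the largest value, 17/3, making it the main broker — the node through which the most shortest paths run.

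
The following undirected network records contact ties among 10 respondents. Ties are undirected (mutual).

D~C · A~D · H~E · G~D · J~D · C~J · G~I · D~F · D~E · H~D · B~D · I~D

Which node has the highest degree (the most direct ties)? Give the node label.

Degrees — A:1, B:1, C:2, D:9, E:2, F:1, G:2, H:2, I:2, J:2.
The maximum is 9, attained only by D.

D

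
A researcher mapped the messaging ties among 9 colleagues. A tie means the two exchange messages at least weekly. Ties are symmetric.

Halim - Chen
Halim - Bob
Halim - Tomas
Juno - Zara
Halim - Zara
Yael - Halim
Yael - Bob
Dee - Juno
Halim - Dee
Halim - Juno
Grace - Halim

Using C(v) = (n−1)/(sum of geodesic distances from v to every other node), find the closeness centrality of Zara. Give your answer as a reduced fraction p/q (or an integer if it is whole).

Distances from Zara: Bob:2, Chen:2, Dee:2, Grace:2, Halim:1, Juno:1, Tomas:2, Yael:2. Sum = 14.
n = 9, so closeness = 8/14 = 4/7.

4/7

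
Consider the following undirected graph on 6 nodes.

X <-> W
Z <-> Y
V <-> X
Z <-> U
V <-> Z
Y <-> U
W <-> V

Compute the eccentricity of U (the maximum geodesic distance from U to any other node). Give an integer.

3

Distances from U: V:2, W:3, X:3, Y:1, Z:1.
The largest is 3 (to X and W), so the eccentricity of U is 3.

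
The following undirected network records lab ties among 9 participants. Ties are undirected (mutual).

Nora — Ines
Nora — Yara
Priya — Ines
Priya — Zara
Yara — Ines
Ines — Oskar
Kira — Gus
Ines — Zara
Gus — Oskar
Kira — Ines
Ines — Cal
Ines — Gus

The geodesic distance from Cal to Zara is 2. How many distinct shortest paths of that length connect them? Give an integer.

1

The shortest distance is 2, and the only length-2 path is Cal–Ines–Zara. So there is exactly 1 shortest path.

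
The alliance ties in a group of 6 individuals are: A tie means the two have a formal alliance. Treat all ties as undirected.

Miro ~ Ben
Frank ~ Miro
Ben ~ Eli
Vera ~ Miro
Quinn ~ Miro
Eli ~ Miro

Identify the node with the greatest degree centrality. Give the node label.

Degrees — Ben:2, Eli:2, Frank:1, Miro:5, Quinn:1, Vera:1.
The maximum is 5, attained only by Miro.

Miro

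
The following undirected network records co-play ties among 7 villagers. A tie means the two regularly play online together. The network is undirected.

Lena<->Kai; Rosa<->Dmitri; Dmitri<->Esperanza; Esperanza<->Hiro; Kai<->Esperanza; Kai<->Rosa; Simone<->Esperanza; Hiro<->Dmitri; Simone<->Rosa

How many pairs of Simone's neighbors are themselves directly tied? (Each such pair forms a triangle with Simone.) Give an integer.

Simone's neighbors are Esperanza and Rosa, but none of them are tied to each other, so no triangle contains Simone.

0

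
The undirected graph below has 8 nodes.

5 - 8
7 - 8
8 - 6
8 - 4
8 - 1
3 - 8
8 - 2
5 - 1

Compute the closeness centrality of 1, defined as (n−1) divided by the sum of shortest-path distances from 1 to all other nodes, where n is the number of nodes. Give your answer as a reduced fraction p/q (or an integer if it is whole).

Distances from 1: 2:2, 3:2, 4:2, 5:1, 6:2, 7:2, 8:1. Sum = 12.
n = 8, so closeness = 7/12.

7/12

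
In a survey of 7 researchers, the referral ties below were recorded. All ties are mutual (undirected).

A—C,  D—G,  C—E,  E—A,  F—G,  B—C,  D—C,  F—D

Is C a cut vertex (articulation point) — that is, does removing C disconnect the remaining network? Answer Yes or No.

Yes

Removing C leaves {D, F, and G} with no path to {A and E}, so the network splits into 3 components. C is a cut vertex.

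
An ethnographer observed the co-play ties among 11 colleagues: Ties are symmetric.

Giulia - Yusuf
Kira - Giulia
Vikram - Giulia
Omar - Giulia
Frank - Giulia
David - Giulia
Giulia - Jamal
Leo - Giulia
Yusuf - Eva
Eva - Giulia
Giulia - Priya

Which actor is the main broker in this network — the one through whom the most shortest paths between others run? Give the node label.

Giulia

Unnormalized betweenness of each node: David:0, Eva:0, Frank:0, Giulia:44, Jamal:0, Kira:0, Leo:0, Omar:0, Priya:0, Vikram:0, Yusuf:0.
Giulia has the largest value, 44, making it the main broker — the node through which the most shortest paths run.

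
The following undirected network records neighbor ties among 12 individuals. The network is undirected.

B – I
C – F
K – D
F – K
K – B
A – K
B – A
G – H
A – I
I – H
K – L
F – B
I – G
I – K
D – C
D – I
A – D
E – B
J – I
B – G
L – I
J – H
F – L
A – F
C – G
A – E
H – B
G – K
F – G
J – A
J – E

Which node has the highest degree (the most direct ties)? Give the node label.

I

Degrees — A:7, B:7, C:3, D:4, E:3, F:6, G:6, H:4, I:8, J:4, K:7, L:3.
The maximum is 8, attained only by I.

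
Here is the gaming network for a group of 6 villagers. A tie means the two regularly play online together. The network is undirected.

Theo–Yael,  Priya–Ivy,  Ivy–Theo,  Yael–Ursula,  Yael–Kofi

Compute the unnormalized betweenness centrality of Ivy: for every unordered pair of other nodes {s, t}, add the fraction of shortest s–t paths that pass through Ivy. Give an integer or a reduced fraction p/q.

4

Pairs whose geodesics pass through Ivy — Priya–Kofi: 1; Priya–Ursula: 1; Priya–Theo: 1; Priya–Yael: 1.
All other pairs contribute 0.
Summing the contributions gives betweenness(Ivy) = 4.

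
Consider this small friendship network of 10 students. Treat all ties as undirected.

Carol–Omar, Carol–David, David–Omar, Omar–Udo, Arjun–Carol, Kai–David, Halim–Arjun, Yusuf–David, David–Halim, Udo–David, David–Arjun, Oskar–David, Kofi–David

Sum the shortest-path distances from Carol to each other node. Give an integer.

15

Distances from Carol: Arjun:1, David:1, Halim:2, Kai:2, Kofi:2, Omar:1, Oskar:2, Udo:2, Yusuf:2.
Sum = 1 + 1 + 2 + 2 + 2 + 1 + 2 + 2 + 2 = 15.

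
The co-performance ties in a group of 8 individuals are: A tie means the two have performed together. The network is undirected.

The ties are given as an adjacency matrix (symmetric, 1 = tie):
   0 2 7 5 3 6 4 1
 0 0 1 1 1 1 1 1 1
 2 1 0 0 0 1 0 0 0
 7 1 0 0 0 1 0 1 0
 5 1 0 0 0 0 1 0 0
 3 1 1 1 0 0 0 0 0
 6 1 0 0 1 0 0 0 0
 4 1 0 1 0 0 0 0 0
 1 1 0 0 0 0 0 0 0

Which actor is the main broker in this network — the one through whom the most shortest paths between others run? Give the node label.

Unnormalized betweenness of each node: 0:16, 1:0, 2:0, 3:1/2, 4:0, 5:0, 6:0, 7:1/2.
0 has the largest value, 16, making it the main broker — the node through which the most shortest paths run.

0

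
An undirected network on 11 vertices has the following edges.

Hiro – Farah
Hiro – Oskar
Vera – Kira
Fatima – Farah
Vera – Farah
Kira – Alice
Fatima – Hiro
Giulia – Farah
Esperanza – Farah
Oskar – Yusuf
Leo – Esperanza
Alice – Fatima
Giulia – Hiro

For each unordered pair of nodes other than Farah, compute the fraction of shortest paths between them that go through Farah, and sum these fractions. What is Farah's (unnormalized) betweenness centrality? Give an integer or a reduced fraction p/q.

49/2

Pairs whose geodesics pass through Farah — Hiro–Esperanza: 1; Hiro–Leo: 1; Hiro–Kira: 1/2; Hiro–Vera: 1; Fatima–Giulia: 1/2; Fatima–Esperanza: 1; Fatima–Leo: 1; Fatima–Vera: 1; Giulia–Alice: 1/2; Giulia–Esperanza: 1; Giulia–Leo: 1; Giulia–Kira: 1; Giulia–Vera: 1; Alice–Esperanza: 1 … (+13 more pairs).
All other pairs contribute 0.
Summing the contributions gives betweenness(Farah) = 49/2.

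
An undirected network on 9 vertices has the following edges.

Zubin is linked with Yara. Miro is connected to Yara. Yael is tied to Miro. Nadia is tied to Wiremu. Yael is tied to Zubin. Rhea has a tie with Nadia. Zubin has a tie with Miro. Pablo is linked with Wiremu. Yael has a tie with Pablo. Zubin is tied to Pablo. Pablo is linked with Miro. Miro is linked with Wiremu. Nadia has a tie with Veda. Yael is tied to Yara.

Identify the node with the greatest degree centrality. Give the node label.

Degrees — Miro:5, Nadia:3, Pablo:4, Rhea:1, Veda:1, Wiremu:3, Yael:4, Yara:3, Zubin:4.
The maximum is 5, attained only by Miro.

Miro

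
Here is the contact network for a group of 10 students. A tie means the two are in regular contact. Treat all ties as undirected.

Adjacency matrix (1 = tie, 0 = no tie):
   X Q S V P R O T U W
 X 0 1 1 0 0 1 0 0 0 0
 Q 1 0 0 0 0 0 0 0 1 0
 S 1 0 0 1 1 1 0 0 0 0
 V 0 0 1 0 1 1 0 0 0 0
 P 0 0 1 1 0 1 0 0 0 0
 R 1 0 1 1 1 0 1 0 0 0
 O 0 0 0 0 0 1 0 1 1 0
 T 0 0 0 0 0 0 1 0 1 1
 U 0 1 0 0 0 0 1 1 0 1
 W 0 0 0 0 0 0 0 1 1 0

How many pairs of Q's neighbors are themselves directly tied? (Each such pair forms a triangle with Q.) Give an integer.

Q's neighbors are U and X, but none of them are tied to each other, so no triangle contains Q.

0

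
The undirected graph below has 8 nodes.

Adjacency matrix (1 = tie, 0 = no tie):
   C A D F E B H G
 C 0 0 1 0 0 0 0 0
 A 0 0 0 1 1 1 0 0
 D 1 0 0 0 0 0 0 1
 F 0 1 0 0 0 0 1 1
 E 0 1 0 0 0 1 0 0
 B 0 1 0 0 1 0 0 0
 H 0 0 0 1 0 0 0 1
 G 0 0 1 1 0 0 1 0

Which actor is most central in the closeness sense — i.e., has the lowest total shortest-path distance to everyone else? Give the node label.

Farness (sum of distances to all others) for each node — A:14, B:19, C:23, D:17, E:19, F:12, G:13, H:15.
The smallest farness is 12, for F, so F has the highest closeness.

F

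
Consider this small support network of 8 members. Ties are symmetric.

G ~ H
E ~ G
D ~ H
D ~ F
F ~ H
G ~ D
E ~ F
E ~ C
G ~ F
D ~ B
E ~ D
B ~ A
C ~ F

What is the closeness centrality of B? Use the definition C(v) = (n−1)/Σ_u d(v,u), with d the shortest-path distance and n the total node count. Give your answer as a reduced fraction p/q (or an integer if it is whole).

7/13

Distances from B: A:1, C:3, D:1, E:2, F:2, G:2, H:2. Sum = 13.
n = 8, so closeness = 7/13.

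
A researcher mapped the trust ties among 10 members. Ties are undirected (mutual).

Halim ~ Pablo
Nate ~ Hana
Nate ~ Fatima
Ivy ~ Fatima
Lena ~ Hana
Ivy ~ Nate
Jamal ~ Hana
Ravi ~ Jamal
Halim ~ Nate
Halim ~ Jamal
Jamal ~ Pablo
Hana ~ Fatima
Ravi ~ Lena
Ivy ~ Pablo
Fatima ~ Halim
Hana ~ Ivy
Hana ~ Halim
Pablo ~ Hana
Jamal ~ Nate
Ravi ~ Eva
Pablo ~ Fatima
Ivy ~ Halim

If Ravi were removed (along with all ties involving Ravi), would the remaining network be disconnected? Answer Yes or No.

Yes

Removing Ravi leaves {Eva} with no path to {Fatima, Halim, Hana, Ivy, Jamal, Lena, Nate, and Pablo}, so the network splits into 2 components. Ravi is a cut vertex.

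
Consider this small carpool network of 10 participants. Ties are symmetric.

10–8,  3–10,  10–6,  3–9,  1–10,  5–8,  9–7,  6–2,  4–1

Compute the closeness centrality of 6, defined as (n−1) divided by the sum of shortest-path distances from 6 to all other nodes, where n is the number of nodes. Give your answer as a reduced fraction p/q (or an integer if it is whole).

Distances from 6: 1:2, 2:1, 3:2, 4:3, 5:3, 7:4, 8:2, 9:3, 10:1. Sum = 21.
n = 10, so closeness = 9/21 = 3/7.

3/7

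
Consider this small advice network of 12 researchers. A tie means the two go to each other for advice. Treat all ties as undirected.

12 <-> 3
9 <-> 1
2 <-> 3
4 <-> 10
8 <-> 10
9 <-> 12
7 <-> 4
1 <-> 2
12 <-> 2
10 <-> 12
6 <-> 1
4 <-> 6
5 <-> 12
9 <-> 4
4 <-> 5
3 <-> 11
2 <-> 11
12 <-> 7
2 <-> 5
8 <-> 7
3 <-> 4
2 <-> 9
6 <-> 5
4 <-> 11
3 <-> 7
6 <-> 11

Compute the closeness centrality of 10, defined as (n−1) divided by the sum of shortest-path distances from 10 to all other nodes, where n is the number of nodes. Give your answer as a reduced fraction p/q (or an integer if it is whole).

Distances from 10: 1:3, 2:2, 3:2, 4:1, 5:2, 6:2, 7:2, 8:1, 9:2, 11:2, 12:1. Sum = 20.
n = 12, so closeness = 11/20.

11/20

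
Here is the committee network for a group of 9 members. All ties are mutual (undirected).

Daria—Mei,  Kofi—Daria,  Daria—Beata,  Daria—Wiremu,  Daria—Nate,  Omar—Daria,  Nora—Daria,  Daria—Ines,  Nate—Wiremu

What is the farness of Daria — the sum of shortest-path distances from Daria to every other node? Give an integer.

8

Distances from Daria: Beata:1, Ines:1, Kofi:1, Mei:1, Nate:1, Nora:1, Omar:1, Wiremu:1.
Sum = 1 + 1 + 1 + 1 + 1 + 1 + 1 + 1 = 8.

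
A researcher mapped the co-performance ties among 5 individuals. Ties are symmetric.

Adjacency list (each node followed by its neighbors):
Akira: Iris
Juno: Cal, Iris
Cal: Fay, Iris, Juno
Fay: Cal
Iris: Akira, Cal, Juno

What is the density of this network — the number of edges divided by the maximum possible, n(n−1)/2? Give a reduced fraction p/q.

There are 5 edges and 5 nodes, so the maximum possible is C(5,2) = 10.
Density = 5/10 = 1/2.

1/2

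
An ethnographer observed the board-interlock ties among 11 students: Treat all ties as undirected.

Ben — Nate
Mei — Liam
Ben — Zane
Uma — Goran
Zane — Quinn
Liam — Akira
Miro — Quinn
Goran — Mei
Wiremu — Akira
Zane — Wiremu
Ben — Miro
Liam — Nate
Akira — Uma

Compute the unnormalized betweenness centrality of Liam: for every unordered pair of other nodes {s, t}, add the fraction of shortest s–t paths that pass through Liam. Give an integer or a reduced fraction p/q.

85/6

Pairs whose geodesics pass through Liam — Nate–Wiremu: 1/2; Nate–Akira: 1; Nate–Uma: 1; Nate–Goran: 1; Nate–Mei: 1; Ben–Akira: 1/2; Ben–Uma: 1/2; Ben–Goran: 1; Ben–Mei: 1; Miro–Akira: 1/3; Miro–Uma: 1/3; Miro–Goran: 1; Miro–Mei: 1; Quinn–Mei: 3/3 … (+3 more pairs).
All other pairs contribute 0.
Summing the contributions gives betweenness(Liam) = 85/6.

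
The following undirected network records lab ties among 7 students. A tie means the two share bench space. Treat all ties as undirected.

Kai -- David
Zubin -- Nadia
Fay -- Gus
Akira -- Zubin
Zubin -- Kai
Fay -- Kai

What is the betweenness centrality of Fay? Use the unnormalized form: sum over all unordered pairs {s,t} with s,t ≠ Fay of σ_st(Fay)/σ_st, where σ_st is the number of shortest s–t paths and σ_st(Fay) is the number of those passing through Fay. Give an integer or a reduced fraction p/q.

5

Pairs whose geodesics pass through Fay — Kai–Gus: 1; Akira–Gus: 1; Gus–Zubin: 1; Gus–Nadia: 1; Gus–David: 1.
All other pairs contribute 0.
Summing the contributions gives betweenness(Fay) = 5.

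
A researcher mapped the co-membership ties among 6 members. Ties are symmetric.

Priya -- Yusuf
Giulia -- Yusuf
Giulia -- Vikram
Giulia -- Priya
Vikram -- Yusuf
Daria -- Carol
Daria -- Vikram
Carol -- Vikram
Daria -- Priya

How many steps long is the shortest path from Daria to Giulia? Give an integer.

One shortest route is Daria – Priya – Giulia, which uses 2 edges, and Daria and Giulia are not directly tied, so nothing shorter exists. So d(Daria,Giulia) = 2.

2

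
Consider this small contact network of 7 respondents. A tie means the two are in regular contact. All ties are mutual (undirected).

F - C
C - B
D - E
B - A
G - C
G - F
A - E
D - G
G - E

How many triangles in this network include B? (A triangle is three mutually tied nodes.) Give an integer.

0

B's neighbors are A and C, but none of them are tied to each other, so no triangle contains B.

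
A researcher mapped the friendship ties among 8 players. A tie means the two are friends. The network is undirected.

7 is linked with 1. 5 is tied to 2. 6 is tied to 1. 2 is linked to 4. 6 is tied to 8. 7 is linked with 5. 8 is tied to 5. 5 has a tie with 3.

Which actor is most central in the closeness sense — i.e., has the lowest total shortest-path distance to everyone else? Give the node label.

Farness (sum of distances to all others) for each node — 1:16, 2:14, 3:16, 4:20, 5:10, 6:16, 7:13, 8:13.
The smallest farness is 10, for 5, so 5 has the highest closeness.

5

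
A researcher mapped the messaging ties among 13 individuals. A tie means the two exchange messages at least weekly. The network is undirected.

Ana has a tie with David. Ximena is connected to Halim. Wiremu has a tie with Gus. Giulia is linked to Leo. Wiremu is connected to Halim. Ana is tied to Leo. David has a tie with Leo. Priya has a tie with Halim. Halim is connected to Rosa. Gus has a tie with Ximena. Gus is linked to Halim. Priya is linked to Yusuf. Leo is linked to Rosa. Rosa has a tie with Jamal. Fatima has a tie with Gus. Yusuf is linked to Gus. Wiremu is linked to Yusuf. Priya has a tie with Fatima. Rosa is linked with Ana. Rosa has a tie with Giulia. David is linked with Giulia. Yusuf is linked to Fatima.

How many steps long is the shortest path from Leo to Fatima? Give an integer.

4

One shortest route is Leo – Rosa – Halim – Priya – Fatima, which uses 4 edges, and at distance 3 from Leo we only reach {Gus, Priya, Wiremu, Ximena}, which does not include Fatima. So d(Leo,Fatima) = 4.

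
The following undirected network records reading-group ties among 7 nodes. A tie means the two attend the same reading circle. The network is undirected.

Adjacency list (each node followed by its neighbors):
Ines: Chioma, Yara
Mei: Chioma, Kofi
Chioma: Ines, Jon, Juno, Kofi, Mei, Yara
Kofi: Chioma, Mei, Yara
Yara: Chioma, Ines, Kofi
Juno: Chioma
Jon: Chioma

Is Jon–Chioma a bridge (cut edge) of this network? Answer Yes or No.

Without the Jon–Chioma edge there is no alternate route between Jon and Chioma, so the network disconnects. It is a bridge.

Yes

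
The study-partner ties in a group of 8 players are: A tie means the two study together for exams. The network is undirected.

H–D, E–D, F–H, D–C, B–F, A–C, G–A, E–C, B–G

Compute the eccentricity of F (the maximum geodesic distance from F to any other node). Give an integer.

Distances from F: A:3, B:1, C:3, D:2, E:3, G:2, H:1.
The largest is 3 (to C, E, and A), so the eccentricity of F is 3.

3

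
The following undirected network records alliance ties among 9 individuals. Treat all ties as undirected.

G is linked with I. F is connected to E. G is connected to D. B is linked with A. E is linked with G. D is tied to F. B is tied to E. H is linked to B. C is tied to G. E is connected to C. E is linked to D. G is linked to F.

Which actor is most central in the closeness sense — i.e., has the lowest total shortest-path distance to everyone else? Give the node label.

E

Farness (sum of distances to all others) for each node — A:21, B:14, C:16, D:15, E:11, F:15, G:13, H:21, I:20.
The smallest farness is 11, for E, so E has the highest closeness.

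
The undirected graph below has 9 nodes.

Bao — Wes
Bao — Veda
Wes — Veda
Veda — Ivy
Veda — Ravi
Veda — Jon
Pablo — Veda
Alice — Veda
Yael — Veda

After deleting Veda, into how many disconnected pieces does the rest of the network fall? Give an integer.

7

Without Veda, the remaining ties split the others into: {Pablo}; {Bao, Wes}; {Ravi}; {Jon}; {Alice}; {Ivy}; {Yael}.
That's 7 separate components.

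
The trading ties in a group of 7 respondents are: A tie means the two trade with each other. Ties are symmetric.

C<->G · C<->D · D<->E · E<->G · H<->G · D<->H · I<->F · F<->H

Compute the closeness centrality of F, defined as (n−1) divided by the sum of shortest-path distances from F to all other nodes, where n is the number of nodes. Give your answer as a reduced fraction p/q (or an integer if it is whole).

Distances from F: C:3, D:2, E:3, G:2, H:1, I:1. Sum = 12.
n = 7, so closeness = 6/12 = 1/2.

1/2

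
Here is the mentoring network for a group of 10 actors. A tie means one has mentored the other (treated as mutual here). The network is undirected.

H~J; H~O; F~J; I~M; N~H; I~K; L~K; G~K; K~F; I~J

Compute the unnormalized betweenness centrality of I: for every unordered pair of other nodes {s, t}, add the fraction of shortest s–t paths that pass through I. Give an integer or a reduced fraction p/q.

Pairs whose geodesics pass through I — O–K: 1/2; O–L: 1/2; O–G: 1/2; O–M: 1; K–H: 1/2; K–J: 1/2; K–N: 1/2; K–M: 1; L–H: 1/2; L–J: 1/2; L–N: 1/2; L–M: 1; G–H: 1/2; G–J: 1/2 … (+6 more pairs).
All other pairs contribute 0.
Summing the contributions gives betweenness(I) = 14.

14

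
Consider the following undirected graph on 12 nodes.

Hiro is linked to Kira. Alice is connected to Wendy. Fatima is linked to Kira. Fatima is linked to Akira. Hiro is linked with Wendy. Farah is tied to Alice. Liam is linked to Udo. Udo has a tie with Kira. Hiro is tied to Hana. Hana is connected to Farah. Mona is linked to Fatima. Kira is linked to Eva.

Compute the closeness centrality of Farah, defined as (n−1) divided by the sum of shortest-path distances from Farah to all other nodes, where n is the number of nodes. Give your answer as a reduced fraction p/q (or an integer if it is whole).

11/36

Distances from Farah: Akira:5, Alice:1, Eva:4, Fatima:4, Hana:1, Hiro:2, Kira:3, Liam:5, Mona:5, Udo:4, Wendy:2. Sum = 36.
n = 12, so closeness = 11/36.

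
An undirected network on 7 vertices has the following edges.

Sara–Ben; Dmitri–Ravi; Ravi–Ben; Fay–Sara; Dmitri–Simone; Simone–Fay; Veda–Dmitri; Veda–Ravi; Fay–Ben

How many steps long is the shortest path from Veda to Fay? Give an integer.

One shortest route is Veda – Ravi – Ben – Fay, which uses 3 edges, and at distance 2 from Veda we only reach {Ben, Simone}, which does not include Fay. So d(Veda,Fay) = 3.

3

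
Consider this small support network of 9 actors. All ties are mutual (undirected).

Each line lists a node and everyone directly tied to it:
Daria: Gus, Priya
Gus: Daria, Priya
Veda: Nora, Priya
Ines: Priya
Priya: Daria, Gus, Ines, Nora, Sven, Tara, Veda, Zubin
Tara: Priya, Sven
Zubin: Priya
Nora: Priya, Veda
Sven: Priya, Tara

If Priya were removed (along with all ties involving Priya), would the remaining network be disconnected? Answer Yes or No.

Removing Priya leaves {Nora and Veda} with no path to {Sven and Tara}, so the network splits into 5 components. Priya is a cut vertex.

Yes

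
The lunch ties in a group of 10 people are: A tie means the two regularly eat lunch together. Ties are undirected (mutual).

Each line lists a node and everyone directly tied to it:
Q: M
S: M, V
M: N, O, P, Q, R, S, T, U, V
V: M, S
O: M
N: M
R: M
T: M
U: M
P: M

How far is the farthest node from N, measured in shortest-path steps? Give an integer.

2

Distances from N: M:1, O:2, P:2, Q:2, R:2, S:2, T:2, U:2, V:2.
The largest is 2 (to P, T, R, V, Q, U, O, and S), so the eccentricity of N is 2.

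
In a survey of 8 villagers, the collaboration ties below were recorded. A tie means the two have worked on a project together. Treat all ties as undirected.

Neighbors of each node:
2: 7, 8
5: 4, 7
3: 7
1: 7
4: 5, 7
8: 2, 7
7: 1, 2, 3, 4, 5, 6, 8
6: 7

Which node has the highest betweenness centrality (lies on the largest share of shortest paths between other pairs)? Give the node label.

7

Unnormalized betweenness of each node: 1:0, 2:0, 3:0, 4:0, 5:0, 6:0, 7:19, 8:0.
7 has the largest value, 19, making it the main broker — the node through which the most shortest paths run.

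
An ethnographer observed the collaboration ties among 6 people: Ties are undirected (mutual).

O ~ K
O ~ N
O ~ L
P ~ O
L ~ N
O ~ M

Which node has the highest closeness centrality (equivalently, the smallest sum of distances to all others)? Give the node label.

Farness (sum of distances to all others) for each node — K:9, L:8, M:9, N:8, O:5, P:9.
The smallest farness is 5, for O, so O has the highest closeness.

O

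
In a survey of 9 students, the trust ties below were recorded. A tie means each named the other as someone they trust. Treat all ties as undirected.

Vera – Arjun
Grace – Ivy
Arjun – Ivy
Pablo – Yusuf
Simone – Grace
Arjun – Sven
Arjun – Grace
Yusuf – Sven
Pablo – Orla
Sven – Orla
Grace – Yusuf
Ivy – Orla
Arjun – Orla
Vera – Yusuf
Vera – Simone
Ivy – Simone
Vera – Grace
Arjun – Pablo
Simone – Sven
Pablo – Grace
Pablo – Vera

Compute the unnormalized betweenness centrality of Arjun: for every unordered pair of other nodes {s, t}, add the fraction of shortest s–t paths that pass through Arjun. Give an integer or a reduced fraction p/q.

Pairs whose geodesics pass through Arjun — Vera–Sven: 1/3; Vera–Orla: 1/2; Vera–Ivy: 1/3; Sven–Pablo: 1/3; Sven–Grace: 1/3; Sven–Ivy: 1/3; Pablo–Ivy: 1/3; Orla–Grace: 1/3.
All other pairs contribute 0.
Summing the contributions gives betweenness(Arjun) = 17/6.

17/6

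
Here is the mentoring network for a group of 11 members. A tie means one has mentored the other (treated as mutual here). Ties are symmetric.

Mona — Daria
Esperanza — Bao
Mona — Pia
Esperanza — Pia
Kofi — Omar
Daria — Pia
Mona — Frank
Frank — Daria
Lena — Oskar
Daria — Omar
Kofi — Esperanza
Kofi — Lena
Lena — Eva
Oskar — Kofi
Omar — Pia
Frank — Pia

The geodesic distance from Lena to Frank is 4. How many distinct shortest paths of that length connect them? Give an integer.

The shortest distance is 4. The length-4 paths are: Lena–Kofi–Omar–Daria–Frank; Lena–Kofi–Esperanza–Pia–Frank; Lena–Kofi–Omar–Pia–Frank.
That gives 3 distinct shortest paths.

3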